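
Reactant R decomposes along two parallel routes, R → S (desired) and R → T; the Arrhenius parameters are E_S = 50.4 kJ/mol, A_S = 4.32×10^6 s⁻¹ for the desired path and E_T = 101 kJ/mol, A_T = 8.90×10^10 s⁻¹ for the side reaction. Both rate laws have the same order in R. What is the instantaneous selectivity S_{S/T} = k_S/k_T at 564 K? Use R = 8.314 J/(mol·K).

2.36

Since both paths have the same order in R, the concentration cancels and S_{S/T} = k_S/k_T = (A_S/A_T)·exp[(E_T−E_S)/(RT)].
(E_T−E_S)/(RT) = (101−50.4)×10³/(8.314×564) = 50600/4689 = 10.79.
k_S/k_T = (4.32×10^6/8.90×10^10)·exp(10.79) = 4.854×10^-5 × 48581 = 2.36.
Since E_S < E_T, lowering the temperature improves selectivity toward S.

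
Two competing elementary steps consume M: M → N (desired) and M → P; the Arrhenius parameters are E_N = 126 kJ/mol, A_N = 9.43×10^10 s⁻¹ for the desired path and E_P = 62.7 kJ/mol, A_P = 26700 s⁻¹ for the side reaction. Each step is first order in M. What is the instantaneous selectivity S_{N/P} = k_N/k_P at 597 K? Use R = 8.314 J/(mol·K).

10.2

Since both paths have the same order in M, the concentration cancels and S_{N/P} = k_N/k_P = (A_N/A_P)·exp[(E_P−E_N)/(RT)].
(E_P−E_N)/(RT) = (62.7−126)×10³/(8.314×597) = -63300/4963 = -12.75.
k_N/k_P = (9.43×10^10/26700)·exp(-12.75) = 3.532×10^6 × 2.893×10^-6 = 10.2.
Since E_N > E_P, raising the temperature improves selectivity toward N.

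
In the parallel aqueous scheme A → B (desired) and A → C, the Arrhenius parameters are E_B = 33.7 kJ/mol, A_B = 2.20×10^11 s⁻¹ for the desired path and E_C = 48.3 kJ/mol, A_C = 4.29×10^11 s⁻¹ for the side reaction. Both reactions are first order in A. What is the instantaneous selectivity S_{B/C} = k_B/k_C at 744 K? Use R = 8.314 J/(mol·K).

Since both paths have the same order in A, the concentration cancels and S_{B/C} = k_B/k_C = (A_B/A_C)·exp[(E_C−E_B)/(RT)].
(E_C−E_B)/(RT) = (48.3−33.7)×10³/(8.314×744) = 14600/6186 = 2.360.
k_B/k_C = (2.20×10^11/4.29×10^11)·exp(2.360) = 0.5128 × 10.59 = 5.43.
Since E_B < E_C, lowering the temperature improves selectivity toward B.

5.43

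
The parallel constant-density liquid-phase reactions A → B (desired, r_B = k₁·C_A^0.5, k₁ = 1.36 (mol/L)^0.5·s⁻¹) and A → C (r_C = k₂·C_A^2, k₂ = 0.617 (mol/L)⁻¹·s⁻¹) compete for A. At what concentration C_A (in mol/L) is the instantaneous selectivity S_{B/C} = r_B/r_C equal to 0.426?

2.99 mol/L

S_{B/C} = (k₁/k₂)·C_A^-1.5 ⇒ C_A = (S·k₂/k₁)^(1/(-1.5)).
= (0.426×0.617/1.36)^(-0.6667) = (0.1933)^(-0.6667) = 2.99 mol/L.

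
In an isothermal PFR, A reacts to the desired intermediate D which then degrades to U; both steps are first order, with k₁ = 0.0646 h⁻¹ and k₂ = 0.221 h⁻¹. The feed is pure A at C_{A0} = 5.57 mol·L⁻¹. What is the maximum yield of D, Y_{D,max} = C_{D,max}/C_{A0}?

0.176

Evaluating C_D at τ_opt = ln(k₂/k₁)/(k₂−k₁) gives C_{D,max}/C_{A0} = (k₁/k₂)^[k₂/(k₂−k₁)].
= (0.0646/0.221)^(0.221/(0.221−0.0646)) = (0.2923)^(1.413) = 0.1759.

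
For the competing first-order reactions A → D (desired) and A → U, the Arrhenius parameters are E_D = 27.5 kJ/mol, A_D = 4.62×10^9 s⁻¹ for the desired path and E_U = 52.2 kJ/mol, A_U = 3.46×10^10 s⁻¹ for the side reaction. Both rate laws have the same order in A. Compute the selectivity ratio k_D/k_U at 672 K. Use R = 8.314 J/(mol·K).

With equal orders, S_{D/U} = k_D/k_U = (A_D/A_U)·exp[(E_U−E_D)/(RT)].
(E_U−E_D)/(RT) = (52.2−27.5)×10³/(8.314×672) = 24700/5587 = 4.421.
k_D/k_U = (4.62×10^9/3.46×10^10)·exp(4.421) = 0.1335 × 83.18 = 11.1.

11.1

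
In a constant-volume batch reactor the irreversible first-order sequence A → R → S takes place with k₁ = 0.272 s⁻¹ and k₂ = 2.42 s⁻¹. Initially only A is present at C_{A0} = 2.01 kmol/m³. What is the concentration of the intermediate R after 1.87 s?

0.150 kmol/m³

The intermediate concentration in a first-order A→B→C sequence is C_R = k₁C_{A0}(e^(−k₁t) − e^(−k₂t))/(k₂−k₁).
e^(−k₁t) = e^(−0.272×1.87) = e^(−0.5086) = 0.6013; e^(−k₂t) = e^(−4.525) = 0.01083.
C_R = 0.272×2.01/(2.42−0.272) × (0.6013−0.01083) = 0.2545×0.5905 = 0.1503 kmol/m³.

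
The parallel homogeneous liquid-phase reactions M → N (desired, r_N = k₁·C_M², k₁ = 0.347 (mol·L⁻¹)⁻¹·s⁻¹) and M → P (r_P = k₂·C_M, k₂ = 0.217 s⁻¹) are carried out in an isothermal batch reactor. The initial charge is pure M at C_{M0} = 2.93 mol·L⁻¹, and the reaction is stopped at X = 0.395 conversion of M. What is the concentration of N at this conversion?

C_M = C_{M0}(1−X) = 1.773 mol·L⁻¹.
Along a PFR/batch, dC_P/dC_M = −r_P/(r_N+r_P) = −k₂/(k₂+k₁·C_M).
Integrating from C_{M0} to C_M: C_P = (0.217/0.347)·ln[(0.217+0.347·2.93)/(0.217+0.347·1.77)] = 0.6254·ln(1.234/0.8321) = 0.2463 mol·L⁻¹.
Then C_N = (C_{M0}−C_M) − C_P = 1.157 − 0.2463 = 0.9111 mol·L⁻¹.

0.911 mol·L⁻¹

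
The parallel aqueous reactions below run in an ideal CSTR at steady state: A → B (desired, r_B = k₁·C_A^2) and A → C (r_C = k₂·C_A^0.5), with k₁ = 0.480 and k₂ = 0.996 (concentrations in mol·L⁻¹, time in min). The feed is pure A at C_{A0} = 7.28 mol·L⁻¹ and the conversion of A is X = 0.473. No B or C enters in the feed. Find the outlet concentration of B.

Exit C_A = C_{A0}(1−X) = 7.28×0.527 = 3.837 mol·L⁻¹.
A CSTR operates uniformly at the exit composition, giving r_B = 7.065 and r_C = 1.951 (each k·C_A^n at C_A = 3.837).
Fraction of consumed A going to B: r_B/(r_B+r_C) = 0.7836.
C_B = 0.7836·C_{A0}·X = 0.7836×7.28×0.473 = 2.70 mol·L⁻¹.

2.70 mol·L⁻¹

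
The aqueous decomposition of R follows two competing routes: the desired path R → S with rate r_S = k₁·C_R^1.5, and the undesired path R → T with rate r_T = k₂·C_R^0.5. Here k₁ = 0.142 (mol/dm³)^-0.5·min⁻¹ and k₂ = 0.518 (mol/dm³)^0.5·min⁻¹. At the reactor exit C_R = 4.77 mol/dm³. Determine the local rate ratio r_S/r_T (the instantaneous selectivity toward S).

1.31

S_{S/T} = r_S/r_T = (k₁·C_R^1.5)/(k₂·C_R^0.5) = (k₁/k₂)·C_R.
= (0.142×4.770^1.5) / (0.518×4.770^0.5) = 1.479/1.131 = 1.31.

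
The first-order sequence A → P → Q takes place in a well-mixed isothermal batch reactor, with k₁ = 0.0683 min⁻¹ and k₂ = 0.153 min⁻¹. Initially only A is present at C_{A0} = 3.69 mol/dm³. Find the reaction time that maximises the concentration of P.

The intermediate peaks when r₁ = r₂, i.e. k₁e^(−k₁t) = k₂e^(−k₂t), giving t_opt = ln(k₂/k₁)/(k₂−k₁).
= ln(0.153/0.0683)/(0.153−0.0683) = ln(2.240)/0.08470 = 0.8065/0.08470 = 9.52 min.

9.52 min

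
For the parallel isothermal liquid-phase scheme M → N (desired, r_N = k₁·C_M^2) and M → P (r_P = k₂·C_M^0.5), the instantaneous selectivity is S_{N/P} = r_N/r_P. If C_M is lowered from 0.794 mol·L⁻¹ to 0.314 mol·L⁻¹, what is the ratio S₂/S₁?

S_{N/P} = (k₁/k₂)·C_M^1.5, so S₂/S₁ = (C_{M,2}/C_{M,1})^1.5.
= (0.314/0.794)^1.5 = (0.3955)^1.5 = 0.249.

0.249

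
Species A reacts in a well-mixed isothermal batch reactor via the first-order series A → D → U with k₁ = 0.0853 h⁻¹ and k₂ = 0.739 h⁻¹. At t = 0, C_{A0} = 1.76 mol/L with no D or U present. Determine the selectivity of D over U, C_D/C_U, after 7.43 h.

0.171

Solving the coupled first-order balances gives C_D(t) = [k₁/(k₂−k₁)]·C_{A0}·(e^(−k₁t) − e^(−k₂t)).
e^(−k₁t) = e^(−0.0853×7.43) = e^(−0.6338) = 0.5306; e^(−k₂t) = e^(−5.491) = 0.004125.
C_D = 0.0853×1.76/(0.739−0.0853) × (0.5306−0.004125) = 0.2297×0.5265 = 0.1209 mol/L.
C_A = C_{A0}e^(−k₁t) = 0.9338 mol/L, so C_U = C_{A0}−C_A−C_D = 0.7053 mol/L; C_D/C_U = 0.171.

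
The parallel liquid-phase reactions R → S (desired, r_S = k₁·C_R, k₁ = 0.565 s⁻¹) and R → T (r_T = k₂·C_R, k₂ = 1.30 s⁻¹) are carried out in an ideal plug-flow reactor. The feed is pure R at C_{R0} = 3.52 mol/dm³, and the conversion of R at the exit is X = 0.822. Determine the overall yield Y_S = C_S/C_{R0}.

C_R = C_{R0}(1−X) = 0.6266 mol/dm³.
Both paths are first order in R, so the instantaneous fraction to S is constant: dC_S/d(−C_R) = k₁/(k₁+k₂) = 0.3029.
C_S = 0.3029·(C_{R0}−C_R) = 0.3029×2.893 = 0.877 mol/dm³.
Y_S = C_S/C_{R0} = 0.8766/3.52 = 0.249.

0.249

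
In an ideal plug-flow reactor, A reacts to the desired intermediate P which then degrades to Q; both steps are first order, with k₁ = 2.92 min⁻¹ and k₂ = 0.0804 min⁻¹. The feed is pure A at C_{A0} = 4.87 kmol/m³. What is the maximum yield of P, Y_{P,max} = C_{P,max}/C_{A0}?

At the optimum, C_{P,max}/C_{A0} = (k₁/k₂)^[k₂/(k₂−k₁)].
= (2.92/0.0804)^(0.0804/(0.0804−2.92)) = (36.32)^(-0.02831) = 0.9033.

0.903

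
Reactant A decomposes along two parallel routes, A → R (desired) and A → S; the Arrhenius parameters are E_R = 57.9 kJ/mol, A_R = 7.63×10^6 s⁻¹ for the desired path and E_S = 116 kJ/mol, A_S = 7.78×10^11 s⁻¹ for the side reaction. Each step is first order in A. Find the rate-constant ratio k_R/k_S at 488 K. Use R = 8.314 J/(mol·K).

Since both paths have the same order in A, the concentration cancels and S_{R/S} = k_R/k_S = (A_R/A_S)·exp[(E_S−E_R)/(RT)].
(E_S−E_R)/(RT) = (116−57.9)×10³/(8.314×488) = 58100/4057 = 14.32.
k_R/k_S = (7.63×10^6/7.78×10^11)·exp(14.32) = 9.807×10^-6 × 1.656×10^6 = 16.2.

16.2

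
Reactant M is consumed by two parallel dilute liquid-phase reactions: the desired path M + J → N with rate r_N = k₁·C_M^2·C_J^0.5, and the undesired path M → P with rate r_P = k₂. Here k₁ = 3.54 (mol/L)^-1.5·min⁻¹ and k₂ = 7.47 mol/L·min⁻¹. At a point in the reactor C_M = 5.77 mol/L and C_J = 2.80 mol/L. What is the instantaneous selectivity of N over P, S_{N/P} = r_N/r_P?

S_{N/P} = r_N/r_P = (k₁·C_M^2·C_J^0.5)/(k₂) = (k₁/k₂)·C_M^2·C_J^0.5.
= (3.54×5.770^2×2.800^0.5) / (7.47) = 197.2/7.470 = 26.4.

26.4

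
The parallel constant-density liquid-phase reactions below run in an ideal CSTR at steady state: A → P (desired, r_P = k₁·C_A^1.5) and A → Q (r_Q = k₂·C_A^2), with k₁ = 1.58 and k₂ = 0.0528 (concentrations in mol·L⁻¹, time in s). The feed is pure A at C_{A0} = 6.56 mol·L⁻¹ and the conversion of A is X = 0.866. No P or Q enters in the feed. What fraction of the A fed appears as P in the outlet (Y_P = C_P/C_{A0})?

Exit C_A = C_{A0}(1−X) = 6.56×0.134 = 0.8790 mol·L⁻¹.
Rates in a CSTR are evaluated at the outlet concentration: r_P = 1.58×0.8790^1.5 = 1.302, r_Q = 0.0528×0.8790^2 = 0.04080.
Fraction of consumed A going to P: r_P/(r_P+r_Q) = 0.9696.
C_P = 0.9696·C_{A0}·X = 0.9696×6.56×0.866 = 5.51 mol·L⁻¹; Y_P = C_P/C_{A0} = 0.840.

0.840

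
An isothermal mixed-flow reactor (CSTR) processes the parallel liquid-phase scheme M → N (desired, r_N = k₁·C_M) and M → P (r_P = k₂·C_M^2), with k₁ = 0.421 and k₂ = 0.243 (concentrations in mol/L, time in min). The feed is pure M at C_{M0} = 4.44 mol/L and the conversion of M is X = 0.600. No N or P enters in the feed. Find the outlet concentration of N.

1.32 mol/L

Exit C_M = C_{M0}(1−X) = 4.44×0.400 = 1.776 mol/L.
A CSTR operates uniformly at the exit composition, giving r_N = 0.7477 and r_P = 0.7665 (each k·C_M^n at C_M = 1.776).
Fraction of consumed M going to N: r_N/(r_N+r_P) = 0.4938.
C_N = 0.4938·C_{M0}·X = 0.4938×4.44×0.600 = 1.32 mol/L.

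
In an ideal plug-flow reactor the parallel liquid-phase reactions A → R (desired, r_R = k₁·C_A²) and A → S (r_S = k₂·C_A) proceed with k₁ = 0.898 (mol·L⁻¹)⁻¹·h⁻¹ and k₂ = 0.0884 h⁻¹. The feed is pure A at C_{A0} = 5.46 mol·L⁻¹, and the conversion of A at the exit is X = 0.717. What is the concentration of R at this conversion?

3.79 mol·L⁻¹

C_A = C_{A0}(1−X) = 1.545 mol·L⁻¹.
Along a PFR/batch, dC_S/dC_A = −r_S/(r_R+r_S) = −k₂/(k₂+k₁·C_A).
Integrating from C_{A0} to C_A: C_S = (0.0884/0.898)·ln[(0.0884+0.898·5.46)/(0.0884+0.898·1.55)] = 0.09844·ln(4.991/1.476) = 0.1199 mol·L⁻¹.
Then C_R = (C_{A0}−C_A) − C_S = 3.915 − 0.1199 = 3.795 mol·L⁻¹.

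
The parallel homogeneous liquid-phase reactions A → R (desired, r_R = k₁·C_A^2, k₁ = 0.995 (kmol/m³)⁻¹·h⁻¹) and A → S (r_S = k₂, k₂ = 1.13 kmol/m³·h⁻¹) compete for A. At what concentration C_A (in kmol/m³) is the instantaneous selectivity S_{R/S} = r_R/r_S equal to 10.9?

S_{R/S} = (k₁/k₂)·C_A^2 ⇒ C_A = (S·k₂/k₁)^(0.5).
= (10.9×1.13/0.995)^(0.5) = (12.38)^(0.5) = 3.52 kmol/m³.

3.52 kmol/m³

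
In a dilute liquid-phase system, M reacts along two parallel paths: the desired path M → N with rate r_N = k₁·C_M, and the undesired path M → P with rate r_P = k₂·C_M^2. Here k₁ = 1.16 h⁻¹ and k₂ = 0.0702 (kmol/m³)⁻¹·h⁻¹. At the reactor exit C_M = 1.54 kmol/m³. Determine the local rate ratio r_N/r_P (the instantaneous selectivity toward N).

S_{N/P} = r_N/r_P = (k₁·C_M)/(k₂·C_M^2) = (k₁/k₂)·C_M⁻¹.
= (1.16×1.540) / (0.0702×1.540^2) = 1.786/0.1665 = 10.7.

10.7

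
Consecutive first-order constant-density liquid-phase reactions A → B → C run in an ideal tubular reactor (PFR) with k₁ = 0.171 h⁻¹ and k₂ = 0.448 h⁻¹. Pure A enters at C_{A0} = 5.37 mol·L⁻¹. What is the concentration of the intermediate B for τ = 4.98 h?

1.06 mol·L⁻¹

The intermediate concentration in a first-order A→B→C sequence is C_B = k₁C_{A0}(e^(−k₁τ) − e^(−k₂τ))/(k₂−k₁).
e^(−k₁τ) = e^(−0.171×4.98) = e^(−0.8516) = 0.4267; e^(−k₂τ) = e^(−2.231) = 0.1074.
C_B = 0.171×5.37/(0.448−0.171) × (0.4267−0.1074) = 3.315×0.3193 = 1.059 mol·L⁻¹.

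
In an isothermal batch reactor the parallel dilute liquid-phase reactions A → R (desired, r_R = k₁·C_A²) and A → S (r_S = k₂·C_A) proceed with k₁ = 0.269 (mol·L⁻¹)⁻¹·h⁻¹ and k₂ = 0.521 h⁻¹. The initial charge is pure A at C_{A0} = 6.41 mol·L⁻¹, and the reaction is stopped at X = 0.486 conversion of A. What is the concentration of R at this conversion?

2.21 mol·L⁻¹

C_A = C_{A0}(1−X) = 3.295 mol·L⁻¹.
Along a PFR/batch, dC_S/dC_A = −r_S/(r_R+r_S) = −k₂/(k₂+k₁·C_A).
Integrating from C_{A0} to C_A: C_S = (0.521/0.269)·ln[(0.521+0.269·6.41)/(0.521+0.269·3.29)] = 1.937·ln(2.245/1.407) = 0.9048 mol·L⁻¹.
Then C_R = (C_{A0}−C_A) − C_S = 3.115 − 0.9048 = 2.210 mol·L⁻¹.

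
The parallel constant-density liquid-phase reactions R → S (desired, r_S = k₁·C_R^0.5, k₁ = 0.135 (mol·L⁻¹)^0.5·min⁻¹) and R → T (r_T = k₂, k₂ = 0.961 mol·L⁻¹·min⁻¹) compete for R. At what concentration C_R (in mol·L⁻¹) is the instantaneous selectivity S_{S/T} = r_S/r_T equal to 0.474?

S_{S/T} = (k₁/k₂)·C_R^0.5 ⇒ C_R = (S·k₂/k₁)^(2).
= (0.474×0.961/0.135)^(2) = (3.374)^(2) = 11.4 mol·L⁻¹.

11.4 mol·L⁻¹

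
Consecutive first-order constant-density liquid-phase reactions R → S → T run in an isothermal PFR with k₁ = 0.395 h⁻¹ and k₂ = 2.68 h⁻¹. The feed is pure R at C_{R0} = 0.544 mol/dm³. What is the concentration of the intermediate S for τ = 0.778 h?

0.0575 mol/dm³

For first-order series with pure R initially, C_S(τ) = k₁C_{R0}/(k₂−k₁)·(e^(−k₁τ) − e^(−k₂τ)).
e^(−k₁τ) = e^(−0.395×0.778) = e^(−0.3073) = 0.7354; e^(−k₂τ) = e^(−2.085) = 0.1243.
C_S = 0.395×0.544/(2.68−0.395) × (0.7354−0.1243) = 0.09404×0.6111 = 0.05747 mol/dm³.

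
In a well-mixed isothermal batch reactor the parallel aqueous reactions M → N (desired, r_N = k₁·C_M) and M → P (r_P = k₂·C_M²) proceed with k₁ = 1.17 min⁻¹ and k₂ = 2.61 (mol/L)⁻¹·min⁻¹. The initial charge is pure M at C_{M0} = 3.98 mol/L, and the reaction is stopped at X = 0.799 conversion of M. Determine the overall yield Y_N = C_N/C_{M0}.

0.143

C_M = C_{M0}(1−X) = 0.8000 mol/L.
Along a PFR/batch, dC_N/dC_M = −r_N/(r_N+r_P) = −k₁/(k₁+k₂·C_M).
Integrating from C_{M0} to C_M: C_N = (1.17/2.61)·ln[(1.17+2.61·3.98)/(1.17+2.61·0.800)] = 0.4483·ln(11.56/3.258) = 0.5676 mol/L.
Y_N = C_N/C_{M0} = 0.5676/3.98 = 0.143.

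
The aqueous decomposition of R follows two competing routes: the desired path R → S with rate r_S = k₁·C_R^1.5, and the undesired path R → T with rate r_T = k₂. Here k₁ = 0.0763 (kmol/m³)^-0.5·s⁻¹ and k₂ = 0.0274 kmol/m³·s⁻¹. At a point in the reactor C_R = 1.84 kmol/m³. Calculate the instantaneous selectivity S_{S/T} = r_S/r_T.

S_{S/T} = r_S/r_T = (k₁·C_R^1.5)/(k₂) = (k₁/k₂)·C_R^1.5.
= (0.0763×1.840^1.5) / (0.0274) = 0.1904/0.02740 = 6.95.

6.95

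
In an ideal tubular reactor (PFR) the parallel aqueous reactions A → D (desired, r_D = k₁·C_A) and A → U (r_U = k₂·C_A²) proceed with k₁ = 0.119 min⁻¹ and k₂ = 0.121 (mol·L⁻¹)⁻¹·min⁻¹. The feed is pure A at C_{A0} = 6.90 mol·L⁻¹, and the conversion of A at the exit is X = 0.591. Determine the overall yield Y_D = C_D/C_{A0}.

C_A = C_{A0}(1−X) = 2.822 mol·L⁻¹.
Along a PFR/batch, dC_D/dC_A = −r_D/(r_D+r_U) = −k₁/(k₁+k₂·C_A).
Integrating from C_{A0} to C_A: C_D = (0.119/0.121)·ln[(0.119+0.121·6.90)/(0.119+0.121·2.82)] = 0.9835·ln(0.9539/0.4605) = 0.7163 mol·L⁻¹.
Y_D = C_D/C_{A0} = 0.7163/6.90 = 0.104.

0.104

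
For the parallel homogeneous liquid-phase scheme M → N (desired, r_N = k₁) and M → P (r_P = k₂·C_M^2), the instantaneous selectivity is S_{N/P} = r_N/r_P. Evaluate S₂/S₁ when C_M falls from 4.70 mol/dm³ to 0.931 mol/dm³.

S_{N/P} = (k₁/k₂)·C_M^-2, so S₂/S₁ = (C_{M,2}/C_{M,1})^-2.
= (0.931/4.70)^(-2) = (0.1981)^(-2) = 25.5.

25.5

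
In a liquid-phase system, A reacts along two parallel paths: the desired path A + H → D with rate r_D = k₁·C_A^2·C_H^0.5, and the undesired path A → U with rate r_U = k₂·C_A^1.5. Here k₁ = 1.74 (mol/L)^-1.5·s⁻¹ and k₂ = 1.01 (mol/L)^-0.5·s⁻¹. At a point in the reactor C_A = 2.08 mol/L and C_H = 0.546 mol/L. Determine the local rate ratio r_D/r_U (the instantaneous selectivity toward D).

S_{D/U} = r_D/r_U = (k₁·C_A^2·C_H^0.5)/(k₂·C_A^1.5) = (k₁/k₂)·C_A^0.5·C_H^0.5.
= (1.74×2.080^2×0.5460^0.5) / (1.01×2.080^1.5) = 5.563/3.030 = 1.84.

1.84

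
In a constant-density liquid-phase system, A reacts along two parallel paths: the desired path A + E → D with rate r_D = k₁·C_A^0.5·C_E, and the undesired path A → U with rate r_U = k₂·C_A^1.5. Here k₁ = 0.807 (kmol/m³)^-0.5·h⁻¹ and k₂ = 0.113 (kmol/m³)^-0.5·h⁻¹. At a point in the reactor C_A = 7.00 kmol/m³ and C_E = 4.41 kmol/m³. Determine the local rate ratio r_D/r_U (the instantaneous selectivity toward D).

4.50

S_{D/U} = r_D/r_U = (k₁·C_A^0.5·C_E)/(k₂·C_A^1.5) = (k₁/k₂)·C_A⁻¹·C_E.
= (0.807×7.000^0.5×4.410) / (0.113×7.000^1.5) = 9.416/2.093 = 4.50.
The undesired path is higher order in A, so low C_A (CSTR or dilute feed) favours D.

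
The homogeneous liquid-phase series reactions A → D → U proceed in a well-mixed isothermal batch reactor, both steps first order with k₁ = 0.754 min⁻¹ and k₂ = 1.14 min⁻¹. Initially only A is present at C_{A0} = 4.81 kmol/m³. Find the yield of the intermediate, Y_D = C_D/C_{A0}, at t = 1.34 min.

Solving the coupled first-order balances gives C_D(t) = [k₁/(k₂−k₁)]·C_{A0}·(e^(−k₁t) − e^(−k₂t)).
e^(−k₁t) = e^(−0.754×1.34) = e^(−1.010) = 0.3641; e^(−k₂t) = e^(−1.528) = 0.2171.
C_D = 0.754×4.81/(1.14−0.754) × (0.3641−0.2171) = 9.396×0.1470 = 1.381 kmol/m³.
Y_D = C_D/C_{A0} = 1.381/4.81 = 0.287.

0.287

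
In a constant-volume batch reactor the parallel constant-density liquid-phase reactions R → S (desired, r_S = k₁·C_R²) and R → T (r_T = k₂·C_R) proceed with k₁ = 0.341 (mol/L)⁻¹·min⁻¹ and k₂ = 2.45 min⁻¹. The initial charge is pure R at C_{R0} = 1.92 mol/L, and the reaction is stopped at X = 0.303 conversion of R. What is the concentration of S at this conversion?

0.107 mol/L

C_R = C_{R0}(1−X) = 1.338 mol/L.
Along a PFR/batch, dC_T/dC_R = −r_T/(r_S+r_T) = −k₂/(k₂+k₁·C_R).
Integrating from C_{R0} to C_R: C_T = (2.45/0.341)·ln[(2.45+0.341·1.92)/(2.45+0.341·1.34)] = 7.185·ln(3.105/2.906) = 0.4744 mol/L.
Then C_S = (C_{R0}−C_R) − C_T = 0.5818 − 0.4744 = 0.1074 mol/L.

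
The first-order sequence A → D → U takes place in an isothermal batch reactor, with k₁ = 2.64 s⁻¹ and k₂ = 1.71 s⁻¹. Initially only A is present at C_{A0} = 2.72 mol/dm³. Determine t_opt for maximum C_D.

0.467 s

For first-order series the maximum of C_D occurs at t_opt = ln(k₂/k₁)/(k₂−k₁).
= ln(1.71/2.64)/(1.71−2.64) = ln(0.6477)/-0.9300 = -0.4343/-0.9300 = 0.467 s.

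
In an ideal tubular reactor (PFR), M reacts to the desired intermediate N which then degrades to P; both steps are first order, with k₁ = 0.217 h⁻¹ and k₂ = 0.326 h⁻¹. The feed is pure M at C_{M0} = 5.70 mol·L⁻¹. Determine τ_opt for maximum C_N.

Setting dC_N/dτ = 0 gives τ_opt = ln(k₂/k₁)/(k₂−k₁).
= ln(0.326/0.217)/(0.326−0.217) = ln(1.502)/0.1090 = 0.4070/0.1090 = 3.73 h.

3.73 h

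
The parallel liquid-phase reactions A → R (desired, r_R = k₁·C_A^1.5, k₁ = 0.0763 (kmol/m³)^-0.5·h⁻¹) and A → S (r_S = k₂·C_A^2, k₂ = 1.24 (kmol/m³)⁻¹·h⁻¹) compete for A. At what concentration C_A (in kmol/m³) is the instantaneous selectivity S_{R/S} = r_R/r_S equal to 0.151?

0.166 kmol/m³

S_{R/S} = (k₁/k₂)·C_A^-0.5 ⇒ C_A = (S·k₂/k₁)^(-2).
= (0.151×1.24/0.0763)^(-2) = (2.454)^(-2) = 0.166 kmol/m³.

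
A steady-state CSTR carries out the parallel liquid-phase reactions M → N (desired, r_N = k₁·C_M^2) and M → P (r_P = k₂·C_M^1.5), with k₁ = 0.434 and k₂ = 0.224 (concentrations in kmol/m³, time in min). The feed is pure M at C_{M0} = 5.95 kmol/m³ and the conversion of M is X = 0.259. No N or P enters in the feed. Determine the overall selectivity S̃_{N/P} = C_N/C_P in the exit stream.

4.07

Exit C_M = C_{M0}(1−X) = 5.95×0.741 = 4.409 kmol/m³.
Rates in a CSTR are evaluated at the outlet concentration: r_N = 0.434×4.409^2 = 8.436, r_P = 0.224×4.409^1.5 = 2.074.
Overall selectivity = C_N/C_P = r_Nτ/(r_Pτ) = r_N/r_P = 4.07.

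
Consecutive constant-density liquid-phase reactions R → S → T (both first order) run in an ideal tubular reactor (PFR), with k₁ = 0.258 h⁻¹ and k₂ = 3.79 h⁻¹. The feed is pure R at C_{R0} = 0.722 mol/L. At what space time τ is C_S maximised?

For first-order series the maximum of C_S occurs at τ_opt = ln(k₂/k₁)/(k₂−k₁).
= ln(3.79/0.258)/(3.79−0.258) = ln(14.69)/3.532 = 2.687/3.532 = 0.761 h.

0.761 h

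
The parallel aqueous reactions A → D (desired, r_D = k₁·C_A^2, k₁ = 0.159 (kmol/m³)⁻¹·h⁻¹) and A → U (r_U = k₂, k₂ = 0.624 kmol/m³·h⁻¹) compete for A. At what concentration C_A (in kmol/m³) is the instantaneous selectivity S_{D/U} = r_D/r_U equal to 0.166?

0.807 kmol/m³

S_{D/U} = (k₁/k₂)·C_A^2 ⇒ C_A = (S·k₂/k₁)^(0.5).
= (0.166×0.624/0.159)^(0.5) = (0.6515)^(0.5) = 0.807 kmol/m³.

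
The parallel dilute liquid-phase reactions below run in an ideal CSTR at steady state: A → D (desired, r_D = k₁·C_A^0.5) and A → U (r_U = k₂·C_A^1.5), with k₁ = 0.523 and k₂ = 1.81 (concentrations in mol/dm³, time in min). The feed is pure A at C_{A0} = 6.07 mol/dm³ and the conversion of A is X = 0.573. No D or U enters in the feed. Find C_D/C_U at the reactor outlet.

0.111

Exit C_A = C_{A0}(1−X) = 6.07×0.427 = 2.592 mol/dm³.
A CSTR operates uniformly at the exit composition, giving r_D = 0.8420 and r_U = 7.553 (each k·C_A^n at C_A = 2.592).
Overall selectivity = C_D/C_U = r_Dτ/(r_Uτ) = r_D/r_U = 0.111.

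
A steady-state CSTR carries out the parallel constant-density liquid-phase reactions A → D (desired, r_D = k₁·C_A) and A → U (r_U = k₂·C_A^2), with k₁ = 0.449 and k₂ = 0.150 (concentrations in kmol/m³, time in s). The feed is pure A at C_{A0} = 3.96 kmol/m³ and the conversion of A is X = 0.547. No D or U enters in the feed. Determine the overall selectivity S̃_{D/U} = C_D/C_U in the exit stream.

1.67

Exit C_A = C_{A0}(1−X) = 3.96×0.453 = 1.794 kmol/m³.
A CSTR operates uniformly at the exit composition, giving r_D = 0.8055 and r_U = 0.4827 (each k·C_A^n at C_A = 1.794).
Overall selectivity = C_D/C_U = r_Dτ/(r_Uτ) = r_D/r_U = 1.67.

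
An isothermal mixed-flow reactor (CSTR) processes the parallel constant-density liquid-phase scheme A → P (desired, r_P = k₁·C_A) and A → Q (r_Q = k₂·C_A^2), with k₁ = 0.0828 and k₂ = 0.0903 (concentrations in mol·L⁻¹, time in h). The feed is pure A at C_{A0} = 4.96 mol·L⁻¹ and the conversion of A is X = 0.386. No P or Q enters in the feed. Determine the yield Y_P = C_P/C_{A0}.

0.0893

Exit C_A = C_{A0}(1−X) = 4.96×0.614 = 3.045 mol·L⁻¹.
A CSTR operates uniformly at the exit composition, giving r_P = 0.2522 and r_Q = 0.8375 (each k·C_A^n at C_A = 3.045).
Fraction of consumed A going to P: r_P/(r_P+r_Q) = 0.2314.
C_P = 0.2314·C_{A0}·X = 0.2314×4.96×0.386 = 0.443 mol·L⁻¹; Y_P = C_P/C_{A0} = 0.0893.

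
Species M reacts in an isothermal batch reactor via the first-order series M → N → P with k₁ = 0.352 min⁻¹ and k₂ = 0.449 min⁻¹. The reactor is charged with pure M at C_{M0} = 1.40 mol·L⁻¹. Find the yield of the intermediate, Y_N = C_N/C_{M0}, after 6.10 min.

0.189

Solving the coupled first-order balances gives C_N(t) = [k₁/(k₂−k₁)]·C_{M0}·(e^(−k₁t) − e^(−k₂t)).
e^(−k₁t) = e^(−0.352×6.10) = e^(−2.147) = 0.1168; e^(−k₂t) = e^(−2.739) = 0.06464.
C_N = 0.352×1.40/(0.449−0.352) × (0.1168−0.06464) = 5.080×0.05217 = 0.2650 mol·L⁻¹.
Y_N = C_N/C_{M0} = 0.2650/1.40 = 0.189.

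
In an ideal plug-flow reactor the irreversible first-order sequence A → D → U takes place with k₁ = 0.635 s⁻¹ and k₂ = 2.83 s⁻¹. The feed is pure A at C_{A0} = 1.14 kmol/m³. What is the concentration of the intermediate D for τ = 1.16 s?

0.146 kmol/m³

The intermediate concentration in a first-order A→B→C sequence is C_D = k₁C_{A0}(e^(−k₁τ) − e^(−k₂τ))/(k₂−k₁).
e^(−k₁τ) = e^(−0.635×1.16) = e^(−0.7366) = 0.4787; e^(−k₂τ) = e^(−3.283) = 0.03752.
C_D = 0.635×1.14/(2.83−0.635) × (0.4787−0.03752) = 0.3298×0.4412 = 0.1455 kmol/m³.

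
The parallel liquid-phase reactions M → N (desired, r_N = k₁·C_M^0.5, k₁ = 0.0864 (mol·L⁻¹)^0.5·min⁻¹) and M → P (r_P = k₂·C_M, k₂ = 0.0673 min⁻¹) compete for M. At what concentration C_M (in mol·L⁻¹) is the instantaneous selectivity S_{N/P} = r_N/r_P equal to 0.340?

S_{N/P} = (k₁/k₂)·C_M^-0.5 ⇒ C_M = (S·k₂/k₁)^(-2).
= (0.340×0.0673/0.0864)^(-2) = (0.2648)^(-2) = 14.3 mol·L⁻¹.

14.3 mol·L⁻¹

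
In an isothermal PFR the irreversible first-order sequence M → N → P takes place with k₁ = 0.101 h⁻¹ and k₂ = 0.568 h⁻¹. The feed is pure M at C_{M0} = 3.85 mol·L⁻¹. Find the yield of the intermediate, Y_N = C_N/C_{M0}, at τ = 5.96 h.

Solving the coupled first-order balances gives C_N(τ) = [k₁/(k₂−k₁)]·C_{M0}·(e^(−k₁τ) − e^(−k₂τ)).
e^(−k₁τ) = e^(−0.101×5.96) = e^(−0.6020) = 0.5477; e^(−k₂τ) = e^(−3.385) = 0.03387.
C_N = 0.101×3.85/(0.568−0.101) × (0.5477−0.03387) = 0.8327×0.5139 = 0.4279 mol·L⁻¹.
Y_N = C_N/C_{M0} = 0.4279/3.85 = 0.111.

0.111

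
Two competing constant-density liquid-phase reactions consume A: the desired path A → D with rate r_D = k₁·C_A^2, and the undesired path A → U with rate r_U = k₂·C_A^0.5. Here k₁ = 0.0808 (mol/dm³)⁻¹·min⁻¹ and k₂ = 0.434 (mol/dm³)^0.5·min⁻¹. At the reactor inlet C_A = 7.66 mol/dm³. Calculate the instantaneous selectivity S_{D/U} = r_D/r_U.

S_{D/U} = r_D/r_U = (k₁·C_A^2)/(k₂·C_A^0.5) = (k₁/k₂)·C_A^1.5.
= (0.0808×7.660^2) / (0.434×7.660^0.5) = 4.741/1.201 = 3.95.
Since the desired path is higher order in A, keeping C_A high (PFR or concentrated feed) favours D.

3.95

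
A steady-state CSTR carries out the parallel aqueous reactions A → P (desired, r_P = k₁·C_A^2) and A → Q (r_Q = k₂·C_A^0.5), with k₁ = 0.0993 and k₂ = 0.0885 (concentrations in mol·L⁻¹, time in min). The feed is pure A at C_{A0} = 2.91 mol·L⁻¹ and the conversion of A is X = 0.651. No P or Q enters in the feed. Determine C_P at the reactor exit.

1.01 mol·L⁻¹

Exit C_A = C_{A0}(1−X) = 2.91×0.349 = 1.016 mol·L⁻¹.
Rates in a CSTR are evaluated at the outlet concentration: r_P = 0.0993×1.016^2 = 0.1024, r_Q = 0.0885×1.016^0.5 = 0.08919.
Fraction of consumed A going to P: r_P/(r_P+r_Q) = 0.5345.
C_P = 0.5345·C_{A0}·X = 0.5345×2.91×0.651 = 1.01 mol·L⁻¹.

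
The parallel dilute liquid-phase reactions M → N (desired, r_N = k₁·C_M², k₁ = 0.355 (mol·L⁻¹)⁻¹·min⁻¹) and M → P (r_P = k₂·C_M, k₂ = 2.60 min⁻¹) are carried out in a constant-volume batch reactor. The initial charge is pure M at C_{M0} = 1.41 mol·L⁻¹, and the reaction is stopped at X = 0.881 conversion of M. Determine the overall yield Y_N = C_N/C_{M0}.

0.0841

C_M = C_{M0}(1−X) = 0.1678 mol·L⁻¹.
Along a PFR/batch, dC_P/dC_M = −r_P/(r_N+r_P) = −k₂/(k₂+k₁·C_M).
Integrating from C_{M0} to C_M: C_P = (2.60/0.355)·ln[(2.60+0.355·1.41)/(2.60+0.355·0.168)] = 7.324·ln(3.101/2.660) = 1.124 mol·L⁻¹.
Then C_N = (C_{M0}−C_M) − C_P = 1.242 − 1.124 = 0.1186 mol·L⁻¹.
Y_N = C_N/C_{M0} = 0.1186/1.41 = 0.0841.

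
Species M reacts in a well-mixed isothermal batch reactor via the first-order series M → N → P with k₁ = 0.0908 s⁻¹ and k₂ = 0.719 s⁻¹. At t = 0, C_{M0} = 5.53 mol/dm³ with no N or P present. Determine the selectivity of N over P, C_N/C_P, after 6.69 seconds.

0.205

The intermediate concentration in a first-order A→B→C sequence is C_N = k₁C_{M0}(e^(−k₁t) − e^(−k₂t))/(k₂−k₁).
e^(−k₁t) = e^(−0.0908×6.69) = e^(−0.6075) = 0.5447; e^(−k₂t) = e^(−4.810) = 0.008147.
C_N = 0.0908×5.53/(0.719−0.0908) × (0.5447−0.008147) = 0.7993×0.5366 = 0.4289 mol/dm³.
C_M = C_{M0}e^(−k₁t) = 3.012 mol/dm³, so C_P = C_{M0}−C_M−C_N = 2.089 mol/dm³; C_N/C_P = 0.205.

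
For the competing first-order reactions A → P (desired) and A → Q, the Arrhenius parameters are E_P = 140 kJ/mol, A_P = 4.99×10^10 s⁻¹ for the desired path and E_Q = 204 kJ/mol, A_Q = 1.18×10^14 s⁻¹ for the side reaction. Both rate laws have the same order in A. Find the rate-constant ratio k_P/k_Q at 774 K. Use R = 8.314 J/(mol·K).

8.82

k_P/k_Q = (A_P/A_Q)·exp[−(E_P−E_Q)/(RT)] = (A_P/A_Q)·exp[(E_Q−E_P)/(RT)].
(E_Q−E_P)/(RT) = (204−140)×10³/(8.314×774) = 64000/6435 = 9.946.
k_P/k_Q = (4.99×10^10/1.18×10^14)·exp(9.946) = 4.229×10^-4 × 20859 = 8.82.
Since E_P < E_Q, lowering the temperature improves selectivity toward P.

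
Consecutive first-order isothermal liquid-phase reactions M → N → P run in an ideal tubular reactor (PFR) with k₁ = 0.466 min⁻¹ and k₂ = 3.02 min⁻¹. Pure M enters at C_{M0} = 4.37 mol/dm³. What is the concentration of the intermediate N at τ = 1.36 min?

Solving the coupled first-order balances gives C_N(τ) = [k₁/(k₂−k₁)]·C_{M0}·(e^(−k₁τ) − e^(−k₂τ)).
e^(−k₁τ) = e^(−0.466×1.36) = e^(−0.6338) = 0.5306; e^(−k₂τ) = e^(−4.107) = 0.01645.
C_N = 0.466×4.37/(3.02−0.466) × (0.5306−0.01645) = 0.7973×0.5141 = 0.4099 mol/dm³.

0.410 mol/dm³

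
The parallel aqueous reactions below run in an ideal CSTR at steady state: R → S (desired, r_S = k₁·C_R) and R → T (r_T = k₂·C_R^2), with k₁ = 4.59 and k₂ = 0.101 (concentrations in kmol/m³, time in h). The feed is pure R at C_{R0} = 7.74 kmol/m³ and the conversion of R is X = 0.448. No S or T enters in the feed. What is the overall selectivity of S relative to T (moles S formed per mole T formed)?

10.6

Exit C_R = C_{R0}(1−X) = 7.74×0.552 = 4.272 kmol/m³.
A CSTR operates uniformly at the exit composition, giving r_S = 19.61 and r_T = 1.844 (each k·C_R^n at C_R = 4.272).
Overall selectivity = C_S/C_T = r_Sτ/(r_Tτ) = r_S/r_T = 10.6.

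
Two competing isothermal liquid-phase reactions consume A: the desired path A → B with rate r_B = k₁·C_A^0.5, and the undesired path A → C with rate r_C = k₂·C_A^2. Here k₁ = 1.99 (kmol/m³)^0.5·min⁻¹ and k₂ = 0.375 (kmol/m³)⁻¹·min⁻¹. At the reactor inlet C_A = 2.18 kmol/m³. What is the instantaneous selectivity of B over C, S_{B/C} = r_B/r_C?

S_{B/C} = r_B/r_C = (k₁·C_A^0.5)/(k₂·C_A^2) = (k₁/k₂)·C_A^-1.5.
= (1.99×2.180^0.5) / (0.375×2.180^2) = 2.938/1.782 = 1.65.
The undesired path is higher order in A, so low C_A (CSTR or dilute feed) favours B.

1.65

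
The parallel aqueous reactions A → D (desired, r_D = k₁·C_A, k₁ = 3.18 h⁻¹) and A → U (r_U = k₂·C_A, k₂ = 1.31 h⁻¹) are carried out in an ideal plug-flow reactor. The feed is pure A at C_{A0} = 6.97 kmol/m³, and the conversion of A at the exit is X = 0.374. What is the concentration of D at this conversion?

1.85 kmol/m³

C_A = C_{A0}(1−X) = 4.363 kmol/m³.
Both paths are first order in A, so the instantaneous fraction to D is constant: dC_D/d(−C_A) = k₁/(k₁+k₂) = 0.7082.
C_D = 0.7082·(C_{A0}−C_A) = 0.7082×2.607 = 1.85 kmol/m³.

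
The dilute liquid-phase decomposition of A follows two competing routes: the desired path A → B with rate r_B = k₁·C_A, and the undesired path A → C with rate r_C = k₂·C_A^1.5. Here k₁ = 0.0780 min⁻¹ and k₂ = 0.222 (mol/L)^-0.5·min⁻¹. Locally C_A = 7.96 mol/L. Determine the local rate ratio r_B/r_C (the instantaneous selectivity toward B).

0.125

S_{B/C} = r_B/r_C = (k₁·C_A)/(k₂·C_A^1.5) = (k₁/k₂)·C_A^-0.5.
= (0.0780×7.960) / (0.222×7.960^1.5) = 0.6209/4.986 = 0.125.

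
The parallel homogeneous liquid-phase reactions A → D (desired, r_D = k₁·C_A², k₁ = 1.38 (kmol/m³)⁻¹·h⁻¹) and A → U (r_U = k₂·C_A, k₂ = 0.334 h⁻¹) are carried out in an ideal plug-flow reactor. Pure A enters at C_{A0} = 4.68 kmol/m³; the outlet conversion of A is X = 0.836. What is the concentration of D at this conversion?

3.53 kmol/m³

C_A = C_{A0}(1−X) = 0.7675 kmol/m³.
Along a PFR/batch, dC_U/dC_A = −r_U/(r_D+r_U) = −k₂/(k₂+k₁·C_A).
Integrating from C_{A0} to C_A: C_U = (0.334/1.38)·ln[(0.334+1.38·4.68)/(0.334+1.38·0.768)] = 0.2420·ln(6.792/1.393) = 0.3834 kmol/m³.
Then C_D = (C_{A0}−C_A) − C_U = 3.912 − 0.3834 = 3.529 kmol/m³.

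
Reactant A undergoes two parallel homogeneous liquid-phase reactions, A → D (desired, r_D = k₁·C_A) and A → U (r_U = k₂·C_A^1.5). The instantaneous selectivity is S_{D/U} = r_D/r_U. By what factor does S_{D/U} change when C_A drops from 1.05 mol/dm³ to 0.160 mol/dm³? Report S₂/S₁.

S_{D/U} = (k₁/k₂)·C_A^-0.5, so S₂/S₁ = (C_{A,2}/C_{A,1})^-0.5.
= (0.160/1.05)^(-0.5) = (0.1524)^(-0.5) = 2.56.
Selectivity toward D rises as C_A falls — low-concentration operation is favoured.

2.56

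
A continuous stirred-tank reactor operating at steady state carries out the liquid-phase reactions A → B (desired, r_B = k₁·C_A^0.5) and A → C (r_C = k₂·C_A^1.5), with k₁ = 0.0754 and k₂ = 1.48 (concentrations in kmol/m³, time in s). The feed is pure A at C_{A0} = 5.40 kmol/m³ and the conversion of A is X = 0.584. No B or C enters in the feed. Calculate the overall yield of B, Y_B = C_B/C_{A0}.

Exit C_A = C_{A0}(1−X) = 5.40×0.416 = 2.246 kmol/m³.
Rates in a CSTR are evaluated at the outlet concentration: r_B = 0.0754×2.246^0.5 = 0.1130, r_C = 1.48×2.246^1.5 = 4.983.
Fraction of consumed A going to B: r_B/(r_B+r_C) = 0.02218.
C_B = 0.02218·C_{A0}·X = 0.02218×5.40×0.584 = 0.0699 kmol/m³; Y_B = C_B/C_{A0} = 0.0130.

0.0130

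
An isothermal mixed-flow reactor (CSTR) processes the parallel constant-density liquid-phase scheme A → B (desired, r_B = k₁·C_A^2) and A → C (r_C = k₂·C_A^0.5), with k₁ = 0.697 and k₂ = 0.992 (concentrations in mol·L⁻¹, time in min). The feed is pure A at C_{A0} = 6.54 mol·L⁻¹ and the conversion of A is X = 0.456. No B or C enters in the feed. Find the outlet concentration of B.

Exit C_A = C_{A0}(1−X) = 6.54×0.544 = 3.558 mol·L⁻¹.
A CSTR operates uniformly at the exit composition, giving r_B = 8.822 and r_C = 1.871 (each k·C_A^n at C_A = 3.558).
Fraction of consumed A going to B: r_B/(r_B+r_C) = 0.8250.
C_B = 0.8250·C_{A0}·X = 0.8250×6.54×0.456 = 2.46 mol·L⁻¹.

2.46 mol·L⁻¹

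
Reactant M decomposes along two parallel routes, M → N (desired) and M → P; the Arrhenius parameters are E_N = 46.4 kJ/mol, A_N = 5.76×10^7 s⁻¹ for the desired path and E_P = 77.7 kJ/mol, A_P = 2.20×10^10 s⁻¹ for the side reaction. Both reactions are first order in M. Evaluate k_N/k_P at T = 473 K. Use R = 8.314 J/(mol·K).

k_N/k_P = (A_N/A_P)·exp[−(E_N−E_P)/(RT)] = (A_N/A_P)·exp[(E_P−E_N)/(RT)].
(E_P−E_N)/(RT) = (77.7−46.4)×10³/(8.314×473) = 31300/3933 = 7.959.
k_N/k_P = (5.76×10^7/2.20×10^10)·exp(7.959) = 0.002618 × 2862 = 7.49.

7.49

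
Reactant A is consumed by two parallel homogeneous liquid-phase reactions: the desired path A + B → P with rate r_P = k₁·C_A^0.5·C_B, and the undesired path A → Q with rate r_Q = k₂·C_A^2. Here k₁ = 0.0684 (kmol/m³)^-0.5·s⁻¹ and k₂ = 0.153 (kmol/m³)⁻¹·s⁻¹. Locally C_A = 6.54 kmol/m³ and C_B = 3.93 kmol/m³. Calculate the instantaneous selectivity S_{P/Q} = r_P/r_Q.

S_{P/Q} = r_P/r_Q = (k₁·C_A^0.5·C_B)/(k₂·C_A^2) = (k₁/k₂)·C_A^-1.5·C_B.
= (0.0684×6.540^0.5×3.930) / (0.153×6.540^2) = 0.6874/6.544 = 0.105.
The undesired path is higher order in A, so low C_A (CSTR or dilute feed) favours P.

0.105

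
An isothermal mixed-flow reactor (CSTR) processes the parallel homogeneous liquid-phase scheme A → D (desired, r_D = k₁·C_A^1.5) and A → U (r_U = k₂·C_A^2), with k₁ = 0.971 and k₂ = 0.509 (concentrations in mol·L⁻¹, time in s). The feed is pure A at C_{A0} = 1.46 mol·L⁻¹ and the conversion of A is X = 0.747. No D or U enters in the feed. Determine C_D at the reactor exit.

0.827 mol·L⁻¹

Exit C_A = C_{A0}(1−X) = 1.46×0.253 = 0.3694 mol·L⁻¹.
Rates in a CSTR are evaluated at the outlet concentration: r_D = 0.971×0.3694^1.5 = 0.2180, r_U = 0.509×0.3694^2 = 0.06945.
Fraction of consumed A going to D: r_D/(r_D+r_U) = 0.7584.
C_D = 0.7584·C_{A0}·X = 0.7584×1.46×0.747 = 0.827 mol·L⁻¹.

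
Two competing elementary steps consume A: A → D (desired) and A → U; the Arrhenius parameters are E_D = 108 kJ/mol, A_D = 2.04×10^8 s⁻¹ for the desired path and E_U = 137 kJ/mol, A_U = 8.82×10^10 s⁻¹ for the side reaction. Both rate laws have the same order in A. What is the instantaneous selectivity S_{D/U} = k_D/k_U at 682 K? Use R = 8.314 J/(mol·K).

0.385

With equal orders, S_{D/U} = k_D/k_U = (A_D/A_U)·exp[(E_U−E_D)/(RT)].
(E_U−E_D)/(RT) = (137−108)×10³/(8.314×682) = 29000/5670 = 5.115.
k_D/k_U = (2.04×10^8/8.82×10^10)·exp(5.115) = 0.002313 × 166.4 = 0.385.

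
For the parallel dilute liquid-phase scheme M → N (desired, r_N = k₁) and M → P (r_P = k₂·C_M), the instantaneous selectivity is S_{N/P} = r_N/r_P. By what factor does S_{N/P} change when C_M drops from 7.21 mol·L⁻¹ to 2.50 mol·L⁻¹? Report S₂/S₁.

S_{N/P} = (k₁/k₂)·C_M⁻¹, so S₂/S₁ = (C_{M,2}/C_{M,1})⁻¹.
= 7.21/2.50 = 2.88.

2.88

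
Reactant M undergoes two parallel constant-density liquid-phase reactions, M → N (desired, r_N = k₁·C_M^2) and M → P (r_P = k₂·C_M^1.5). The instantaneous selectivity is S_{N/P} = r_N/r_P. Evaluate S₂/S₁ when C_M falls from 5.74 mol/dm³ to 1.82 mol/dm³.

0.563

S_{N/P} = (k₁/k₂)·C_M^0.5, so S₂/S₁ = (C_{M,2}/C_{M,1})^0.5.
= (1.82/5.74)^0.5 = (0.3171)^0.5 = 0.563.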